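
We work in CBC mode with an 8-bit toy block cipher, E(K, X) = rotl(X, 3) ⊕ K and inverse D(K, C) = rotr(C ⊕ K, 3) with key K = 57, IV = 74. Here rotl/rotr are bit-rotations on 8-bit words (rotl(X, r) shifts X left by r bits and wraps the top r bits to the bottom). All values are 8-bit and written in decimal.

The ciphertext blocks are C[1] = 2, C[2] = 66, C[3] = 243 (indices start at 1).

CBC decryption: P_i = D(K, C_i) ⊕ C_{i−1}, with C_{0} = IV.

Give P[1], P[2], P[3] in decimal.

P[1] = 45, P[2] = 109, P[3] = 27

P[1]: D(K, 2) = 103; 103 ⊕ 74 = 45.
P[2]: D(K, 66) = 111; 111 ⊕ 2 = 109.
P[3]: D(K, 243) = 89; 89 ⊕ 66 = 27.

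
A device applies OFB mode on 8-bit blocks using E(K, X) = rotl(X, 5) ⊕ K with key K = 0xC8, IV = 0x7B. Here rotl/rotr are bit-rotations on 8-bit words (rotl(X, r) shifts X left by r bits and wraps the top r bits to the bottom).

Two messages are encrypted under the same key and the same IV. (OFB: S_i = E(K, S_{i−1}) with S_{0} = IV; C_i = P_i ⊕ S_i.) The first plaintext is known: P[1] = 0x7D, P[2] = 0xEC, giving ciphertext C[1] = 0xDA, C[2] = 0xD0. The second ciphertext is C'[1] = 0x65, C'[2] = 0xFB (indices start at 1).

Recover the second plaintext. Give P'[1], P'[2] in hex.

P'[1] = 0xC2, P'[2] = 0xC7

In OFB with a reused IV, both messages share the same keystream S_i, so C_i ⊕ C'_i = P_i ⊕ P'_i and thus P'_i = P_i ⊕ C_i ⊕ C'_i.
P'[1]: 0x7D ⊕ 0xDA ⊕ 0x65 = 0xC2.
P'[2]: 0xEC ⊕ 0xD0 ⊕ 0xFB = 0xC7.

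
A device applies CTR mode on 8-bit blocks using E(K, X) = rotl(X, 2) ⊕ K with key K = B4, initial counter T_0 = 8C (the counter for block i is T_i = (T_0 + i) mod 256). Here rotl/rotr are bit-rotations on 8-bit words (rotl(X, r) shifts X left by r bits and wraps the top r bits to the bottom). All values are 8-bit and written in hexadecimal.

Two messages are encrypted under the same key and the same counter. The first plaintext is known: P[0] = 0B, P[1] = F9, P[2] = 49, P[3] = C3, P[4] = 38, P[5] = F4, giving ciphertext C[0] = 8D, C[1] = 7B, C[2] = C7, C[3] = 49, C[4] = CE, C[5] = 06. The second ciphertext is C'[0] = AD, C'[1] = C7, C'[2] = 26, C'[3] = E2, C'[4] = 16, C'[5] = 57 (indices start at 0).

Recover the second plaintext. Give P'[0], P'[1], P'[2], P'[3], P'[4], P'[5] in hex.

P'[0] = 2B, P'[1] = 45, P'[2] = A8, P'[3] = 68, P'[4] = E0, P'[5] = A5

In CTR with a reused counter, both messages share the same keystream S_i, so C_i ⊕ C'_i = P_i ⊕ P'_i and thus P'_i = P_i ⊕ C_i ⊕ C'_i.
P'[0]: 0B ⊕ 8D ⊕ AD = 2B.
P'[1]: F9 ⊕ 7B ⊕ C7 = 45.
P'[2]: 49 ⊕ C7 ⊕ 26 = A8.
P'[3]: C3 ⊕ 49 ⊕ E2 = 68.
P'[4]: 38 ⊕ CE ⊕ 16 = E0.
P'[5]: F4 ⊕ 06 ⊕ 57 = A5.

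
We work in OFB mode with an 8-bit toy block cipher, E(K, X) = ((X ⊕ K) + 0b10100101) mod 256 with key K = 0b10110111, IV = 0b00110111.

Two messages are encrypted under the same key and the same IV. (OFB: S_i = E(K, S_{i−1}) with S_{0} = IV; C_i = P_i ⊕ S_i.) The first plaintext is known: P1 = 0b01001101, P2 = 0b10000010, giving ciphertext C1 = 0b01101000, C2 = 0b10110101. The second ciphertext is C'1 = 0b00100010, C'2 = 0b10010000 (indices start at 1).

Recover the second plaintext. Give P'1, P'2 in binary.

P'1 = 0b00000111, P'2 = 0b10100111

In OFB with a reused IV, both messages share the same keystream S_i, so C_i ⊕ C'_i = P_i ⊕ P'_i and thus P'_i = P_i ⊕ C_i ⊕ C'_i.
P'1: 0b01001101 ⊕ 0b01101000 ⊕ 0b00100010 = 0b00000111.
P'2: 0b10000010 ⊕ 0b10110101 ⊕ 0b10010000 = 0b10100111.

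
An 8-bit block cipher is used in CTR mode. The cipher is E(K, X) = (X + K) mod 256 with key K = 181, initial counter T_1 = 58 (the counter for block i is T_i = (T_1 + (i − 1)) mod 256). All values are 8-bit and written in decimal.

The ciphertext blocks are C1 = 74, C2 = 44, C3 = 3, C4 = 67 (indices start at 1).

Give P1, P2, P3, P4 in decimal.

CTR decryption: S_i = E(K, T_i) where T_i is the counter for block i; P_i = C_i ⊕ S_i.
P1: T = 58, S = E(K, T) = 239; 74 ⊕ 239 = 165.
P2: T = 59, S = E(K, T) = 240; 44 ⊕ 240 = 220.
P3: T = 60, S = E(K, T) = 241; 3 ⊕ 241 = 242.
P4: T = 61, S = E(K, T) = 242; 67 ⊕ 242 = 177.

P1 = 165, P2 = 220, P3 = 242, P4 = 177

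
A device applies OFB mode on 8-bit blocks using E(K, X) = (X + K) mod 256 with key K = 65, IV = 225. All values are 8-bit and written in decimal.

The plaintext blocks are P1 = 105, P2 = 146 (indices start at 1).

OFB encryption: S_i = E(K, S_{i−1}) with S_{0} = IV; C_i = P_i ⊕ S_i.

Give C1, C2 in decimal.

C1: S = E(K, 225) = 34; 105 ⊕ 34 = 75.
C2: S = E(K, 34) = 99; 146 ⊕ 99 = 241.

C1 = 75, C2 = 241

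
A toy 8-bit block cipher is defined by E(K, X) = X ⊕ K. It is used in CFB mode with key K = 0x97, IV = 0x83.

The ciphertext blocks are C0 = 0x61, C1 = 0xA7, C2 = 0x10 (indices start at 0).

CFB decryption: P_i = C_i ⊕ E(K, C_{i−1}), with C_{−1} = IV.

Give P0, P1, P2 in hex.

P0: E(K, 0x83) = 0x14; 0x61 ⊕ 0x14 = 0x75.
P1: E(K, 0x61) = 0xF6; 0xA7 ⊕ 0xF6 = 0x51.
P2: E(K, 0xA7) = 0x30; 0x10 ⊕ 0x30 = 0x20.

P0 = 0x75, P1 = 0x51, P2 = 0x20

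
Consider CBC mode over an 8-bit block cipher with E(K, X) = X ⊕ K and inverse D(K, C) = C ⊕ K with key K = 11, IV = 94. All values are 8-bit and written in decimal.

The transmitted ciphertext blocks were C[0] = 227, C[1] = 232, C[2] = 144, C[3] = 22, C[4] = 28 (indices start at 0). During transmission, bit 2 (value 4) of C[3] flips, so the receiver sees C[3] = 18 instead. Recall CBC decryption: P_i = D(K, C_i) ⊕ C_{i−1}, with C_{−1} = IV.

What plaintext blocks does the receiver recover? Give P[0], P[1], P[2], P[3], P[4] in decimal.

Only C[3] changed, to 18. In CBC, a change in C_i garbles P_i and flips the same bit in P_{i+1}. Decrypting the received ciphertext:
P[0]: D(K, 227) = 232; 232 ⊕ 94 = 182.
P[1]: D(K, 232) = 227; 227 ⊕ 227 = 0.
P[2]: D(K, 144) = 155; 155 ⊕ 232 = 115.
P[3]: D(K, 18) = 25; 25 ⊕ 144 = 137.
P[4]: D(K, 28) = 23; 23 ⊕ 18 = 5.
Blocks that differ from the original plaintext: P[3], P[4].

P[0] = 182, P[1] = 0, P[2] = 115, P[3] = 137, P[4] = 5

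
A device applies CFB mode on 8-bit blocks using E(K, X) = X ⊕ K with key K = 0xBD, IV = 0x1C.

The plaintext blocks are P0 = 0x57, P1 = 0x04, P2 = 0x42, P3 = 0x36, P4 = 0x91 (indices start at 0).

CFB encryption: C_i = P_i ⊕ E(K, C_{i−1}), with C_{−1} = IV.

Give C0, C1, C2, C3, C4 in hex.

C0 = 0xF6, C1 = 0x4F, C2 = 0xB0, C3 = 0x3B, C4 = 0x17

C0: E(K, 0x1C) = 0xA1; 0x57 ⊕ 0xA1 = 0xF6.
C1: E(K, 0xF6) = 0x4B; 0x04 ⊕ 0x4B = 0x4F.
C2: E(K, 0x4F) = 0xF2; 0x42 ⊕ 0xF2 = 0xB0.
C3: E(K, 0xB0) = 0x0D; 0x36 ⊕ 0x0D = 0x3B.
C4: E(K, 0x3B) = 0x86; 0x91 ⊕ 0x86 = 0x17.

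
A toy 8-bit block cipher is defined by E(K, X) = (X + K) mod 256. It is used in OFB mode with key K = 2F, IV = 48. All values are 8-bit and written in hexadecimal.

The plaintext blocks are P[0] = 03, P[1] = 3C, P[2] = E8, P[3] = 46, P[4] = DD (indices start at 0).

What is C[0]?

OFB encryption: S_i = E(K, S_{i−1}) with S_{−1} = IV; C_i = P_i ⊕ S_i.
C[0]: S = E(K, 48) = 77; 03 ⊕ 77 = 74.

C[0] = 74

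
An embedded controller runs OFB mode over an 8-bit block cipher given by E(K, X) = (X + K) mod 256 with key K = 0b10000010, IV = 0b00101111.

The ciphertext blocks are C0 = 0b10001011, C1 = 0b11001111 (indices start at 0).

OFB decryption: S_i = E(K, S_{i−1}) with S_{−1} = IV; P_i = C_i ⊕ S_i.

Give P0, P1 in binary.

P0 = 0b00111010, P1 = 0b11111100

P0: S = E(K, 0b00101111) = 0b10110001; 0b10001011 ⊕ 0b10110001 = 0b00111010.
P1: S = E(K, 0b10110001) = 0b00110011; 0b11001111 ⊕ 0b00110011 = 0b11111100.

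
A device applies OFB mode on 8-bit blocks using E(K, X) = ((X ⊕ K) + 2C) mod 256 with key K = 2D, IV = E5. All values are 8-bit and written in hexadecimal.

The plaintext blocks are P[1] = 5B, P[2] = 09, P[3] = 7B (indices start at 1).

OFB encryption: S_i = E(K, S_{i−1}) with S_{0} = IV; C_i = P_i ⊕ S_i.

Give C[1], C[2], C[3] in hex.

C[1] = AF, C[2] = 0C, C[3] = 2F

C[1]: S = E(K, E5) = F4; 5B ⊕ F4 = AF.
C[2]: S = E(K, F4) = 05; 09 ⊕ 05 = 0C.
C[3]: S = E(K, 05) = 54; 7B ⊕ 54 = 2F.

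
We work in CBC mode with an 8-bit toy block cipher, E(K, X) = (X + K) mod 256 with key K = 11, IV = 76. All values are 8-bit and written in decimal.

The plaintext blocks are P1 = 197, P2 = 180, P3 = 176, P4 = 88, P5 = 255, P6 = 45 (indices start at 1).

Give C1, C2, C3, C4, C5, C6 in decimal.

C1 = 148, C2 = 43, C3 = 166, C4 = 9, C5 = 1, C6 = 55

CBC encryption: C_i = E(K, P_i ⊕ C_{i−1}), with C_{0} = IV.
C1: P1 ⊕ 76 = 137; E(K, 137) = 148.
C2: P2 ⊕ 148 = 32; E(K, 32) = 43.
C3: P3 ⊕ 43 = 155; E(K, 155) = 166.
C4: P4 ⊕ 166 = 254; E(K, 254) = 9.
C5: P5 ⊕ 9 = 246; E(K, 246) = 1.
C6: P6 ⊕ 1 = 44; E(K, 44) = 55.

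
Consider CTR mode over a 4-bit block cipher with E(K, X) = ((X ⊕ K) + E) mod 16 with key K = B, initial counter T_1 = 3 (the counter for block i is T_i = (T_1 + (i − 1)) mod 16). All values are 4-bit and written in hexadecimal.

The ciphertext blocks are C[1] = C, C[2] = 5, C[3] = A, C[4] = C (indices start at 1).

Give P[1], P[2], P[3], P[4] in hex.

P[1] = A, P[2] = 8, P[3] = 6, P[4] = 7

CTR decryption: S_i = E(K, T_i) where T_i is the counter for block i; P_i = C_i ⊕ S_i.
P[1]: T = 3, S = E(K, T) = 6; C ⊕ 6 = A.
P[2]: T = 4, S = E(K, T) = D; 5 ⊕ D = 8.
P[3]: T = 5, S = E(K, T) = C; A ⊕ C = 6.
P[4]: T = 6, S = E(K, T) = B; C ⊕ B = 7.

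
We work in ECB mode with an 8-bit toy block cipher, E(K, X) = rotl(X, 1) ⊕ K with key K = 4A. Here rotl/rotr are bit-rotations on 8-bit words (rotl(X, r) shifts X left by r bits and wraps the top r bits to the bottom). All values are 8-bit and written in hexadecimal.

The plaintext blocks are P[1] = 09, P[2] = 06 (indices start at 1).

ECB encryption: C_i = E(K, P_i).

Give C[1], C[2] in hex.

C[1] = 58, C[2] = 46

C[1]: E(K, 09) = 58.
C[2]: E(K, 06) = 46.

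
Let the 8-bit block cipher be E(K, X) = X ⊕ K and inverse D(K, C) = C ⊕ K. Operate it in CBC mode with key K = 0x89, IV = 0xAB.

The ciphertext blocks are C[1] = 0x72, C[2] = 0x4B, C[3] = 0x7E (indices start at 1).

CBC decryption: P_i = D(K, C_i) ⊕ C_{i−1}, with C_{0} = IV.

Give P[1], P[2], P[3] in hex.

P[1]: D(K, 0x72) = 0xFB; 0xFB ⊕ 0xAB = 0x50.
P[2]: D(K, 0x4B) = 0xC2; 0xC2 ⊕ 0x72 = 0xB0.
P[3]: D(K, 0x7E) = 0xF7; 0xF7 ⊕ 0x4B = 0xBC.

P[1] = 0x50, P[2] = 0xB0, P[3] = 0xBC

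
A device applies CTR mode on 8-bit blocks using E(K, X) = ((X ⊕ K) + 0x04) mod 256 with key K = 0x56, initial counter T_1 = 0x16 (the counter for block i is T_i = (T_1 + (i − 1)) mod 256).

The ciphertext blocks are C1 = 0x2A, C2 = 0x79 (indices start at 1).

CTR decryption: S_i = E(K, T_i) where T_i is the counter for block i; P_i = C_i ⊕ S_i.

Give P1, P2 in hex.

P1: T = 0x16, S = E(K, T) = 0x44; 0x2A ⊕ 0x44 = 0x6E.
P2: T = 0x17, S = E(K, T) = 0x45; 0x79 ⊕ 0x45 = 0x3C.

P1 = 0x6E, P2 = 0x3C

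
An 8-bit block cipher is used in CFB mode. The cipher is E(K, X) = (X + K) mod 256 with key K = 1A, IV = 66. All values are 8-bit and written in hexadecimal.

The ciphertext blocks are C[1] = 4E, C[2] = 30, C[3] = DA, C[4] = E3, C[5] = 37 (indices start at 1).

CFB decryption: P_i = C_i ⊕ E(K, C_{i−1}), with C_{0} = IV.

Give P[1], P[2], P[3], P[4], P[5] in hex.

P[1]: E(K, 66) = 80; 4E ⊕ 80 = CE.
P[2]: E(K, 4E) = 68; 30 ⊕ 68 = 58.
P[3]: E(K, 30) = 4A; DA ⊕ 4A = 90.
P[4]: E(K, DA) = F4; E3 ⊕ F4 = 17.
P[5]: E(K, E3) = FD; 37 ⊕ FD = CA.

P[1] = CE, P[2] = 58, P[3] = 90, P[4] = 17, P[5] = CA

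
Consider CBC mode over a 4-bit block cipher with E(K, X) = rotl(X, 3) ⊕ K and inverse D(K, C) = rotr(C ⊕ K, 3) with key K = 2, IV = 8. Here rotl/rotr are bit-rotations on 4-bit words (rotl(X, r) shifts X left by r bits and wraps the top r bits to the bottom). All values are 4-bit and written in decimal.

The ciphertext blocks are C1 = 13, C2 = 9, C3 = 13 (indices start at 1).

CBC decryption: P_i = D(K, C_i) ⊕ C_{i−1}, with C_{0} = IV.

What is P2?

P2: D(K, 9) = 7; 7 ⊕ 13 = 10.

P2 = 10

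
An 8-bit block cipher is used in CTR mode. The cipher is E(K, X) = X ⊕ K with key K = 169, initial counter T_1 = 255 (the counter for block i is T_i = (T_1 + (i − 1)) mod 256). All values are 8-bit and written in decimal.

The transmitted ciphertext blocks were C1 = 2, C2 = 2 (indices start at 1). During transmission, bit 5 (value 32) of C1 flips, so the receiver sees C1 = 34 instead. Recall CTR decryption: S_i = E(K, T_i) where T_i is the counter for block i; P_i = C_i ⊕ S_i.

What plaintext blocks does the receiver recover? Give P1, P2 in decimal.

P1 = 116, P2 = 171

Only C1 changed, to 34. In CTR, a change in C_i flips the same bit in P_i only; the keystream is unaffected. Decrypting the received ciphertext:
P1: T = 255, S = E(K, T) = 86; 34 ⊕ 86 = 116.
P2: T = 0, S = E(K, T) = 169; 2 ⊕ 169 = 171.
Blocks that differ from the original plaintext: P1.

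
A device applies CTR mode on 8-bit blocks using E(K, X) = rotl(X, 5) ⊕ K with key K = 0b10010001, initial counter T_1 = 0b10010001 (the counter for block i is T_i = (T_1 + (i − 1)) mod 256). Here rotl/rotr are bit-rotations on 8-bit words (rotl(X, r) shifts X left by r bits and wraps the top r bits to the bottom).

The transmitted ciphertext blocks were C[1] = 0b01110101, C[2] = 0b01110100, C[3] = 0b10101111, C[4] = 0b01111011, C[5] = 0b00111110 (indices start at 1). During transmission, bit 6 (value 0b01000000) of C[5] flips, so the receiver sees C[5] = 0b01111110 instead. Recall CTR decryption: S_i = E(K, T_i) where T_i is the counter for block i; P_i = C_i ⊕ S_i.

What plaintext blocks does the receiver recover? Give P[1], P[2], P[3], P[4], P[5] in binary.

P[1] = 0b11010110, P[2] = 0b10110111, P[3] = 0b01001100, P[4] = 0b01111000, P[5] = 0b01011101

Only C[5] changed, to 0b01111110. In CTR, a change in C_i flips the same bit in P_i only; the keystream is unaffected. Decrypting the received ciphertext:
P[1]: T = 0b10010001, S = E(K, T) = 0b10100011; 0b01110101 ⊕ 0b10100011 = 0b11010110.
P[2]: T = 0b10010010, S = E(K, T) = 0b11000011; 0b01110100 ⊕ 0b11000011 = 0b10110111.
P[3]: T = 0b10010011, S = E(K, T) = 0b11100011; 0b10101111 ⊕ 0b11100011 = 0b01001100.
P[4]: T = 0b10010100, S = E(K, T) = 0b00000011; 0b01111011 ⊕ 0b00000011 = 0b01111000.
P[5]: T = 0b10010101, S = E(K, T) = 0b00100011; 0b01111110 ⊕ 0b00100011 = 0b01011101.
Blocks that differ from the original plaintext: P[5].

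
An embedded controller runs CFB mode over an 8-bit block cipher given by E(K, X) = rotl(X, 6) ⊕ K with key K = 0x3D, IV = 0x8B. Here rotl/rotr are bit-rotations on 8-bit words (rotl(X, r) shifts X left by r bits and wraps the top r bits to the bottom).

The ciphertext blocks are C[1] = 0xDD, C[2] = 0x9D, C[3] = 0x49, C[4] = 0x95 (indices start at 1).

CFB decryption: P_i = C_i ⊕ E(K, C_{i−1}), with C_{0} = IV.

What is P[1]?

P[1]: E(K, 0x8B) = 0xDF; 0xDD ⊕ 0xDF = 0x02.

P[1] = 0x02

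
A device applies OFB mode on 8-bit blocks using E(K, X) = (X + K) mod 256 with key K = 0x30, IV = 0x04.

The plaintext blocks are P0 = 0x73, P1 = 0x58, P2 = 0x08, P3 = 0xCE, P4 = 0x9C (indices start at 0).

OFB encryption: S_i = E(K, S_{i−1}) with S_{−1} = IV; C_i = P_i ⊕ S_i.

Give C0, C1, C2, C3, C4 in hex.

C0: S = E(K, 0x04) = 0x34; 0x73 ⊕ 0x34 = 0x47.
C1: S = E(K, 0x34) = 0x64; 0x58 ⊕ 0x64 = 0x3C.
C2: S = E(K, 0x64) = 0x94; 0x08 ⊕ 0x94 = 0x9C.
C3: S = E(K, 0x94) = 0xC4; 0xCE ⊕ 0xC4 = 0x0A.
C4: S = E(K, 0xC4) = 0xF4; 0x9C ⊕ 0xF4 = 0x68.

C0 = 0x47, C1 = 0x3C, C2 = 0x9C, C3 = 0x0A, C4 = 0x68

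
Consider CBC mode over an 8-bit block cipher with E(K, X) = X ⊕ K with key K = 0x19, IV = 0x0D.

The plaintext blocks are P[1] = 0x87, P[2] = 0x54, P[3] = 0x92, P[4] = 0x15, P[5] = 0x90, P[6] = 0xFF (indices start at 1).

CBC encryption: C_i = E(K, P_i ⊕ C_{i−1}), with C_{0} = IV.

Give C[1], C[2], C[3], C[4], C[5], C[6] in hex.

C[1]: P[1] ⊕ 0x0D = 0x8A; E(K, 0x8A) = 0x93.
C[2]: P[2] ⊕ 0x93 = 0xC7; E(K, 0xC7) = 0xDE.
C[3]: P[3] ⊕ 0xDE = 0x4C; E(K, 0x4C) = 0x55.
C[4]: P[4] ⊕ 0x55 = 0x40; E(K, 0x40) = 0x59.
C[5]: P[5] ⊕ 0x59 = 0xC9; E(K, 0xC9) = 0xD0.
C[6]: P[6] ⊕ 0xD0 = 0x2F; E(K, 0x2F) = 0x36.

C[1] = 0x93, C[2] = 0xDE, C[3] = 0x55, C[4] = 0x59, C[5] = 0xD0, C[6] = 0x36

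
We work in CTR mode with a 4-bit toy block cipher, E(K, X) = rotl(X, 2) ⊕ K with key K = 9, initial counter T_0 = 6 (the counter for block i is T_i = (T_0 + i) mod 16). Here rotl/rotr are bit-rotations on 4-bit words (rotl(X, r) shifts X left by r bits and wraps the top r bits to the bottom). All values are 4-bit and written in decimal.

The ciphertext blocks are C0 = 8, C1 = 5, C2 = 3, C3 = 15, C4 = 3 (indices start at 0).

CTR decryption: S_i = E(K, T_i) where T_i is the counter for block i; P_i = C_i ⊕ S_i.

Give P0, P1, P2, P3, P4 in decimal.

P0: T = 6, S = E(K, T) = 0; 8 ⊕ 0 = 8.
P1: T = 7, S = E(K, T) = 4; 5 ⊕ 4 = 1.
P2: T = 8, S = E(K, T) = 11; 3 ⊕ 11 = 8.
P3: T = 9, S = E(K, T) = 15; 15 ⊕ 15 = 0.
P4: T = 10, S = E(K, T) = 3; 3 ⊕ 3 = 0.

P0 = 8, P1 = 1, P2 = 8, P3 = 0, P4 = 0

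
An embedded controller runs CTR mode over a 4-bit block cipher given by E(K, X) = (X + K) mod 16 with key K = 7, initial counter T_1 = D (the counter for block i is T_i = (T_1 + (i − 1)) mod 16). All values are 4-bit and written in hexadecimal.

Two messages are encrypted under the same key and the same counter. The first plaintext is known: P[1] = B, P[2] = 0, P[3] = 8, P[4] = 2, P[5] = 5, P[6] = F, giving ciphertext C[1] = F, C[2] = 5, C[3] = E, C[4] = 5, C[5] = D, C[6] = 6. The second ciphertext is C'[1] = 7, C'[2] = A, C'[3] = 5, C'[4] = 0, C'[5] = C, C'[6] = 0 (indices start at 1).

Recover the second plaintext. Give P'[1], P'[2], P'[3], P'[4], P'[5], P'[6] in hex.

In CTR with a reused counter, both messages share the same keystream S_i, so C_i ⊕ C'_i = P_i ⊕ P'_i and thus P'_i = P_i ⊕ C_i ⊕ C'_i.
P'[1]: B ⊕ F ⊕ 7 = 3.
P'[2]: 0 ⊕ 5 ⊕ A = F.
P'[3]: 8 ⊕ E ⊕ 5 = 3.
P'[4]: 2 ⊕ 5 ⊕ 0 = 7.
P'[5]: 5 ⊕ D ⊕ C = 4.
P'[6]: F ⊕ 6 ⊕ 0 = 9.

P'[1] = 3, P'[2] = F, P'[3] = 3, P'[4] = 7, P'[5] = 4, P'[6] = 9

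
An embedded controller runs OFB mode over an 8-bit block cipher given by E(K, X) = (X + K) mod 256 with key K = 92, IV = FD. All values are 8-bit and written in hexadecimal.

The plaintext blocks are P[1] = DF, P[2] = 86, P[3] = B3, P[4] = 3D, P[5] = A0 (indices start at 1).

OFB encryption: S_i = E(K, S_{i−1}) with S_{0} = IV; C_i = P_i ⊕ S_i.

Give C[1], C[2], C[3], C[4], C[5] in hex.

C[1]: S = E(K, FD) = 8F; DF ⊕ 8F = 50.
C[2]: S = E(K, 8F) = 21; 86 ⊕ 21 = A7.
C[3]: S = E(K, 21) = B3; B3 ⊕ B3 = 00.
C[4]: S = E(K, B3) = 45; 3D ⊕ 45 = 78.
C[5]: S = E(K, 45) = D7; A0 ⊕ D7 = 77.

C[1] = 50, C[2] = A7, C[3] = 00, C[4] = 78, C[5] = 77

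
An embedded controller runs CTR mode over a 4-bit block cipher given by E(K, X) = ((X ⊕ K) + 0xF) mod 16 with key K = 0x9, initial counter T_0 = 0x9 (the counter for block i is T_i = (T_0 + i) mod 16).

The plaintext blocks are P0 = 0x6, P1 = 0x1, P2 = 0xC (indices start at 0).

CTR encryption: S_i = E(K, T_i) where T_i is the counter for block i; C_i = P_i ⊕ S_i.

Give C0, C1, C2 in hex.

C0: T = 0x9, S = E(K, T) = 0xF; 0x6 ⊕ 0xF = 0x9.
C1: T = 0xA, S = E(K, T) = 0x2; 0x1 ⊕ 0x2 = 0x3.
C2: T = 0xB, S = E(K, T) = 0x1; 0xC ⊕ 0x1 = 0xD.

C0 = 0x9, C1 = 0x3, C2 = 0xD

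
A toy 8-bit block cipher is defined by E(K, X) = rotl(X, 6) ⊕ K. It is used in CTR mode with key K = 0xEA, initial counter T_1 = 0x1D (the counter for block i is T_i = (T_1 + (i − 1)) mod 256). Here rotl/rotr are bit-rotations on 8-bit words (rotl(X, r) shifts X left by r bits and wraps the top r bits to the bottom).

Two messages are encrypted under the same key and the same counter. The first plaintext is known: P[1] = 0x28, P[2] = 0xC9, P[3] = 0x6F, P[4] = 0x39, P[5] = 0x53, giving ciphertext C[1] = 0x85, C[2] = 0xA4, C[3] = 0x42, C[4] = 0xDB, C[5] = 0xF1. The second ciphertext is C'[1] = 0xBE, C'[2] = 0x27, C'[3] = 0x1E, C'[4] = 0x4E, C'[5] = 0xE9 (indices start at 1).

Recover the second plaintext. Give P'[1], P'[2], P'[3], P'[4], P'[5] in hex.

In CTR with a reused counter, both messages share the same keystream S_i, so C_i ⊕ C'_i = P_i ⊕ P'_i and thus P'_i = P_i ⊕ C_i ⊕ C'_i.
P'[1]: 0x28 ⊕ 0x85 ⊕ 0xBE = 0x13.
P'[2]: 0xC9 ⊕ 0xA4 ⊕ 0x27 = 0x4A.
P'[3]: 0x6F ⊕ 0x42 ⊕ 0x1E = 0x33.
P'[4]: 0x39 ⊕ 0xDB ⊕ 0x4E = 0xAC.
P'[5]: 0x53 ⊕ 0xF1 ⊕ 0xE9 = 0x4B.

P'[1] = 0x13, P'[2] = 0x4A, P'[3] = 0x33, P'[4] = 0xAC, P'[5] = 0x4B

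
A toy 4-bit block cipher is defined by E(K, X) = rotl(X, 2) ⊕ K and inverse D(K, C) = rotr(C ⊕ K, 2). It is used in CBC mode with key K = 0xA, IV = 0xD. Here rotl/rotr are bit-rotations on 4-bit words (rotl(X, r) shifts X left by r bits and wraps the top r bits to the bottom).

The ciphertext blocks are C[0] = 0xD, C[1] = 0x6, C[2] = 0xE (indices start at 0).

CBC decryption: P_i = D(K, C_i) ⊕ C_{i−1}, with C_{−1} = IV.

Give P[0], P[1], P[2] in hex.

P[0]: D(K, 0xD) = 0xD; 0xD ⊕ 0xD = 0x0.
P[1]: D(K, 0x6) = 0x3; 0x3 ⊕ 0xD = 0xE.
P[2]: D(K, 0xE) = 0x1; 0x1 ⊕ 0x6 = 0x7.

P[0] = 0x0, P[1] = 0xE, P[2] = 0x7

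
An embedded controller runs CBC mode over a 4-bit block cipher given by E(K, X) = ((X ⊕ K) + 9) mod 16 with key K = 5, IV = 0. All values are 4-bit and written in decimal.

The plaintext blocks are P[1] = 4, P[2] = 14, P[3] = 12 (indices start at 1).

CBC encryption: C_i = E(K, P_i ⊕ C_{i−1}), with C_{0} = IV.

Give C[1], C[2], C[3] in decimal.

C[1] = 10, C[2] = 10, C[3] = 12

C[1]: P[1] ⊕ 0 = 4; E(K, 4) = 10.
C[2]: P[2] ⊕ 10 = 4; E(K, 4) = 10.
C[3]: P[3] ⊕ 10 = 6; E(K, 6) = 12.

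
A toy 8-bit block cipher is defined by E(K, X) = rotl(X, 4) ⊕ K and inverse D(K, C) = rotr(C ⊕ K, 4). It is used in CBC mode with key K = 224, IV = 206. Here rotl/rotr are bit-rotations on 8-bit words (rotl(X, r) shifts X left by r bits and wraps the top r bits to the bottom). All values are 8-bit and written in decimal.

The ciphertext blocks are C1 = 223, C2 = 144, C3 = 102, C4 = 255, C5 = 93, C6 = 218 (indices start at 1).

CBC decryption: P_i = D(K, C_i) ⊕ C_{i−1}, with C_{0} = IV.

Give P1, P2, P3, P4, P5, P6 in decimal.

P1: D(K, 223) = 243; 243 ⊕ 206 = 61.
P2: D(K, 144) = 7; 7 ⊕ 223 = 216.
P3: D(K, 102) = 104; 104 ⊕ 144 = 248.
P4: D(K, 255) = 241; 241 ⊕ 102 = 151.
P5: D(K, 93) = 219; 219 ⊕ 255 = 36.
P6: D(K, 218) = 163; 163 ⊕ 93 = 254.

P1 = 61, P2 = 216, P3 = 248, P4 = 151, P5 = 36, P6 = 254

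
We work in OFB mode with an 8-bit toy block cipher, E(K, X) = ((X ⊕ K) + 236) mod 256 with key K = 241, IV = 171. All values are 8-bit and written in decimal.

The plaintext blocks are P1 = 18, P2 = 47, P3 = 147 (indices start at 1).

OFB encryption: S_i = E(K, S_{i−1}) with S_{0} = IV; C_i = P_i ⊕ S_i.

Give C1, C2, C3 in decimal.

C1: S = E(K, 171) = 70; 18 ⊕ 70 = 84.
C2: S = E(K, 70) = 163; 47 ⊕ 163 = 140.
C3: S = E(K, 163) = 62; 147 ⊕ 62 = 173.

C1 = 84, C2 = 140, C3 = 173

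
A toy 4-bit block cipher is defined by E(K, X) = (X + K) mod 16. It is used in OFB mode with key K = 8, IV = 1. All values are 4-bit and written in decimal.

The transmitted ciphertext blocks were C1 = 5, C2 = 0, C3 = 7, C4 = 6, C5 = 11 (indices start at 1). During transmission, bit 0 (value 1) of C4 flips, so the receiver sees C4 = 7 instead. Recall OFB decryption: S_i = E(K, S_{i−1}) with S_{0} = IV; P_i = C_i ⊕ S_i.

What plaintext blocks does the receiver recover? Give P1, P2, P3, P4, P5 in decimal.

P1 = 12, P2 = 1, P3 = 14, P4 = 6, P5 = 2

Only C4 changed, to 7. In OFB, a change in C_i flips the same bit in P_i only; the keystream is unaffected. Decrypting the received ciphertext:
P1: S = E(K, 1) = 9; 5 ⊕ 9 = 12.
P2: S = E(K, 9) = 1; 0 ⊕ 1 = 1.
P3: S = E(K, 1) = 9; 7 ⊕ 9 = 14.
P4: S = E(K, 9) = 1; 7 ⊕ 1 = 6.
P5: S = E(K, 1) = 9; 11 ⊕ 9 = 2.
Blocks that differ from the original plaintext: P4.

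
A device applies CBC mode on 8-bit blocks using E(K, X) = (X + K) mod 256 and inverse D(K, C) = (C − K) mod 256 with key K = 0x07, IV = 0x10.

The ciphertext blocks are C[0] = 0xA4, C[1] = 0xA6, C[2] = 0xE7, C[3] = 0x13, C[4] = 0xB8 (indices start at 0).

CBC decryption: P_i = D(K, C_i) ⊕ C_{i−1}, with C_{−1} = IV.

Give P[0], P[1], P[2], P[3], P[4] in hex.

P[0] = 0x8D, P[1] = 0x3B, P[2] = 0x46, P[3] = 0xEB, P[4] = 0xA2

P[0]: D(K, 0xA4) = 0x9D; 0x9D ⊕ 0x10 = 0x8D.
P[1]: D(K, 0xA6) = 0x9F; 0x9F ⊕ 0xA4 = 0x3B.
P[2]: D(K, 0xE7) = 0xE0; 0xE0 ⊕ 0xA6 = 0x46.
P[3]: D(K, 0x13) = 0x0C; 0x0C ⊕ 0xE7 = 0xEB.
P[4]: D(K, 0xB8) = 0xB1; 0xB1 ⊕ 0x13 = 0xA2.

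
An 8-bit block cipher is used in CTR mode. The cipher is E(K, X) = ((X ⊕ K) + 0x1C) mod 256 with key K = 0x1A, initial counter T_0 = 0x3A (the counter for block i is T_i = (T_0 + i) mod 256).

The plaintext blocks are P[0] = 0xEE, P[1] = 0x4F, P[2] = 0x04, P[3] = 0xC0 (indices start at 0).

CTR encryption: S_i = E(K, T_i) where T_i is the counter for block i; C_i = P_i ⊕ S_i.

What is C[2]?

C[0]: T = 0x3A, S = E(K, T) = 0x3C; 0xEE ⊕ 0x3C = 0xD2.
C[1]: T = 0x3B, S = E(K, T) = 0x3D; 0x4F ⊕ 0x3D = 0x72.
C[2]: T = 0x3C, S = E(K, T) = 0x42; 0x04 ⊕ 0x42 = 0x46.

C[2] = 0x46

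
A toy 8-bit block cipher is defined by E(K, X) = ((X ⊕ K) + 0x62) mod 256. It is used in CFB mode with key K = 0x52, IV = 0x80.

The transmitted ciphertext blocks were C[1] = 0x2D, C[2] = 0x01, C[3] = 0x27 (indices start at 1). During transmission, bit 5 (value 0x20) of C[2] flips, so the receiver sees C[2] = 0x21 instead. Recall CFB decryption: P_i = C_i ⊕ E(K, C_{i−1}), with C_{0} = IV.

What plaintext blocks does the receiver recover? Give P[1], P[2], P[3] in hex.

Only C[2] changed, to 0x21. In CFB, a change in C_i flips the same bit in P_i and garbles P_{i+1}. Decrypting the received ciphertext:
P[1]: E(K, 0x80) = 0x34; 0x2D ⊕ 0x34 = 0x19.
P[2]: E(K, 0x2D) = 0xE1; 0x21 ⊕ 0xE1 = 0xC0.
P[3]: E(K, 0x21) = 0xD5; 0x27 ⊕ 0xD5 = 0xF2.
Blocks that differ from the original plaintext: P[2], P[3].

P[1] = 0x19, P[2] = 0xC0, P[3] = 0xF2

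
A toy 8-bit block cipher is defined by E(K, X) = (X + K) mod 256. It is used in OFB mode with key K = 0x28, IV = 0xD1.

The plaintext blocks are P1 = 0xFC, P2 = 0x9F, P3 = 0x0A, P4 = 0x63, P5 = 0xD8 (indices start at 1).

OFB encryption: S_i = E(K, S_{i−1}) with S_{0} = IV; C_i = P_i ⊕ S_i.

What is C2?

C2 = 0xBE

C1: S = E(K, 0xD1) = 0xF9; 0xFC ⊕ 0xF9 = 0x05.
C2: S = E(K, 0xF9) = 0x21; 0x9F ⊕ 0x21 = 0xBE.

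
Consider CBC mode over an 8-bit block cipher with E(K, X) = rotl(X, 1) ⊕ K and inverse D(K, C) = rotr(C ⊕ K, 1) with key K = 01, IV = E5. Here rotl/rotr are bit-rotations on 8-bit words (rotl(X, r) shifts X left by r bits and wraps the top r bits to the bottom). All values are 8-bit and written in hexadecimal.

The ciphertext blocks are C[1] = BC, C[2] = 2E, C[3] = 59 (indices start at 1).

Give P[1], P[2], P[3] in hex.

P[1] = 3B, P[2] = 2B, P[3] = 02

CBC decryption: P_i = D(K, C_i) ⊕ C_{i−1}, with C_{0} = IV.
P[1]: D(K, BC) = DE; DE ⊕ E5 = 3B.
P[2]: D(K, 2E) = 97; 97 ⊕ BC = 2B.
P[3]: D(K, 59) = 2C; 2C ⊕ 2E = 02.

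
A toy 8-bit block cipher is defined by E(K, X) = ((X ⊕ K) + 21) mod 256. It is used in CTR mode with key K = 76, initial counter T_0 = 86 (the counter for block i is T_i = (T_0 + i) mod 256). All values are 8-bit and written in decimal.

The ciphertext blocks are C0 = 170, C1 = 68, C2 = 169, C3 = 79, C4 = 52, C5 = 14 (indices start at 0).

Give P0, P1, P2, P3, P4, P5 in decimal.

CTR decryption: S_i = E(K, T_i) where T_i is the counter for block i; P_i = C_i ⊕ S_i.
P0: T = 86, S = E(K, T) = 47; 170 ⊕ 47 = 133.
P1: T = 87, S = E(K, T) = 48; 68 ⊕ 48 = 116.
P2: T = 88, S = E(K, T) = 41; 169 ⊕ 41 = 128.
P3: T = 89, S = E(K, T) = 42; 79 ⊕ 42 = 101.
P4: T = 90, S = E(K, T) = 43; 52 ⊕ 43 = 31.
P5: T = 91, S = E(K, T) = 44; 14 ⊕ 44 = 34.

P0 = 133, P1 = 116, P2 = 128, P3 = 101, P4 = 31, P5 = 34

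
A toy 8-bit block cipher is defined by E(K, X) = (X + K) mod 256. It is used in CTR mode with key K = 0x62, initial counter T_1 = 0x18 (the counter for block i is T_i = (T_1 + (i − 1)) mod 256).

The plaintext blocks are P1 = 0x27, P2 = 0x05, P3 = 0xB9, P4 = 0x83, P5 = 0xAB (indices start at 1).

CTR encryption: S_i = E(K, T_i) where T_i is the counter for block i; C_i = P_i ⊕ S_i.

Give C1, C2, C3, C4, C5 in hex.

C1 = 0x5D, C2 = 0x7E, C3 = 0xC5, C4 = 0xFE, C5 = 0xD5

C1: T = 0x18, S = E(K, T) = 0x7A; 0x27 ⊕ 0x7A = 0x5D.
C2: T = 0x19, S = E(K, T) = 0x7B; 0x05 ⊕ 0x7B = 0x7E.
C3: T = 0x1A, S = E(K, T) = 0x7C; 0xB9 ⊕ 0x7C = 0xC5.
C4: T = 0x1B, S = E(K, T) = 0x7D; 0x83 ⊕ 0x7D = 0xFE.
C5: T = 0x1C, S = E(K, T) = 0x7E; 0xAB ⊕ 0x7E = 0xD5.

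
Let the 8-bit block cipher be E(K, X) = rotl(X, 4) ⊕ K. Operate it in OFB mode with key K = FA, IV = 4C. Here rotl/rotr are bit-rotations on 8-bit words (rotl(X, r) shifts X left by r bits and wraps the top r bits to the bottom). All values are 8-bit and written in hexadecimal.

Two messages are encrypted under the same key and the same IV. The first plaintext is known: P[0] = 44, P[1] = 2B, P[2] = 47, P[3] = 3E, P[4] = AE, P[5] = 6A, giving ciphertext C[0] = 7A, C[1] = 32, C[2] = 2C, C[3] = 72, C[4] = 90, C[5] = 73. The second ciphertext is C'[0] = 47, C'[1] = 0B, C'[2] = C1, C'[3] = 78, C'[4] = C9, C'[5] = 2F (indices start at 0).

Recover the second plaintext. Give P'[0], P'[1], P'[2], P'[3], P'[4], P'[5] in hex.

In OFB with a reused IV, both messages share the same keystream S_i, so C_i ⊕ C'_i = P_i ⊕ P'_i and thus P'_i = P_i ⊕ C_i ⊕ C'_i.
P'[0]: 44 ⊕ 7A ⊕ 47 = 79.
P'[1]: 2B ⊕ 32 ⊕ 0B = 12.
P'[2]: 47 ⊕ 2C ⊕ C1 = AA.
P'[3]: 3E ⊕ 72 ⊕ 78 = 34.
P'[4]: AE ⊕ 90 ⊕ C9 = F7.
P'[5]: 6A ⊕ 73 ⊕ 2F = 36.

P'[0] = 79, P'[1] = 12, P'[2] = AA, P'[3] = 34, P'[4] = F7, P'[5] = 36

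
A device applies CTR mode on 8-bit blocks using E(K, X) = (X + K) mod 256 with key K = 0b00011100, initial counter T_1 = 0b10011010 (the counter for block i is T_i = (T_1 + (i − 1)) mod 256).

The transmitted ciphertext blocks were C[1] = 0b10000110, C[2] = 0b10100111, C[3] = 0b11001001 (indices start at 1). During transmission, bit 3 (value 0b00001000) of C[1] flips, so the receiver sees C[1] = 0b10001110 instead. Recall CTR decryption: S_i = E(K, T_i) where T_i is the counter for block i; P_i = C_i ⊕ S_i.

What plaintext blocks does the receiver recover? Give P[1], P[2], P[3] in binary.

Only C[1] changed, to 0b10001110. In CTR, a change in C_i flips the same bit in P_i only; the keystream is unaffected. Decrypting the received ciphertext:
P[1]: T = 0b10011010, S = E(K, T) = 0b10110110; 0b10001110 ⊕ 0b10110110 = 0b00111000.
P[2]: T = 0b10011011, S = E(K, T) = 0b10110111; 0b10100111 ⊕ 0b10110111 = 0b00010000.
P[3]: T = 0b10011100, S = E(K, T) = 0b10111000; 0b11001001 ⊕ 0b10111000 = 0b01110001.
Blocks that differ from the original plaintext: P[1].

P[1] = 0b00111000, P[2] = 0b00010000, P[3] = 0b01110001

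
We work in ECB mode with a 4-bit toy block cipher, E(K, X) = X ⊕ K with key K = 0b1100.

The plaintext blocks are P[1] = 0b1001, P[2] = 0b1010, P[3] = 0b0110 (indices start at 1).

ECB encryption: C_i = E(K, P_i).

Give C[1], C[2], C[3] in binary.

C[1] = 0b0101, C[2] = 0b0110, C[3] = 0b1010

C[1]: E(K, 0b1001) = 0b0101.
C[2]: E(K, 0b1010) = 0b0110.
C[3]: E(K, 0b0110) = 0b1010.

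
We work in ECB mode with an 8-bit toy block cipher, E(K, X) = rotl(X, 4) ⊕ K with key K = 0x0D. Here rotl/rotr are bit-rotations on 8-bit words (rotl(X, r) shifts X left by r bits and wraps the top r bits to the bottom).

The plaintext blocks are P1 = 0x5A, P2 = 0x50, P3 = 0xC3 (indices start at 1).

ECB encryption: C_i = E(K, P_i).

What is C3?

C3 = 0x31

C3: E(K, 0xC3) = 0x31.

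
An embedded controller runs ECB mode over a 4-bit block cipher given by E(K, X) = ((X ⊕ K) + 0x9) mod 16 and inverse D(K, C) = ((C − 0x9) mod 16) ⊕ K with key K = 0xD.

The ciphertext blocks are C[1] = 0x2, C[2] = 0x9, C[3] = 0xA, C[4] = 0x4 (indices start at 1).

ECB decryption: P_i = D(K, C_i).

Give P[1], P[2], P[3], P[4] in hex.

P[1] = 0x4, P[2] = 0xD, P[3] = 0xC, P[4] = 0x6

P[1]: D(K, 0x2) = 0x4.
P[2]: D(K, 0x9) = 0xD.
P[3]: D(K, 0xA) = 0xC.
P[4]: D(K, 0x4) = 0x6.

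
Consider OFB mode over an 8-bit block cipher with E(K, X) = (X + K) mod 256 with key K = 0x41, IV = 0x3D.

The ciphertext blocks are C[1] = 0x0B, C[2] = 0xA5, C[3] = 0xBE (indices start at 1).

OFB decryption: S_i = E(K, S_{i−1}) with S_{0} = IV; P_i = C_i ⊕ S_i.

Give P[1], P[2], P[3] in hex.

P[1] = 0x75, P[2] = 0x1A, P[3] = 0xBE

P[1]: S = E(K, 0x3D) = 0x7E; 0x0B ⊕ 0x7E = 0x75.
P[2]: S = E(K, 0x7E) = 0xBF; 0xA5 ⊕ 0xBF = 0x1A.
P[3]: S = E(K, 0xBF) = 0x00; 0xBE ⊕ 0x00 = 0xBE.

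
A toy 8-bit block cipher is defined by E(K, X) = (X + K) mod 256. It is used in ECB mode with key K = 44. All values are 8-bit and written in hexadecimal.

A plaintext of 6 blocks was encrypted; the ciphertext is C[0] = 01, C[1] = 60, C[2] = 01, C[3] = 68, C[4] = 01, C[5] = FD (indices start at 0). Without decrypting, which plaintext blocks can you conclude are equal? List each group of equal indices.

ECB encrypts each block independently with the same key, so equal ciphertext blocks imply equal plaintext blocks.
C[0] = C[2] = C[4] = 01, so P[0] = P[2] = P[4].

P[0] = P[2] = P[4]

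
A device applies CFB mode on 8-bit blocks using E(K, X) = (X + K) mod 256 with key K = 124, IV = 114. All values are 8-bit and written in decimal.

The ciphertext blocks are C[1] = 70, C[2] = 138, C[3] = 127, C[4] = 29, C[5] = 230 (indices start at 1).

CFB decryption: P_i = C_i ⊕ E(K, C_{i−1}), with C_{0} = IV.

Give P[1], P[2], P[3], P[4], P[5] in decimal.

P[1] = 168, P[2] = 72, P[3] = 121, P[4] = 230, P[5] = 127

P[1]: E(K, 114) = 238; 70 ⊕ 238 = 168.
P[2]: E(K, 70) = 194; 138 ⊕ 194 = 72.
P[3]: E(K, 138) = 6; 127 ⊕ 6 = 121.
P[4]: E(K, 127) = 251; 29 ⊕ 251 = 230.
P[5]: E(K, 29) = 153; 230 ⊕ 153 = 127.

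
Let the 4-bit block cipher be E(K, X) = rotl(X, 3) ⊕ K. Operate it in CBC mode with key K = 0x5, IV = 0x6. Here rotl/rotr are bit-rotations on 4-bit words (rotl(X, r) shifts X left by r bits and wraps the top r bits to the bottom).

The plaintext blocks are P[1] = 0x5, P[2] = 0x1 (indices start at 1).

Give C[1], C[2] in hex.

C[1] = 0xC, C[2] = 0xB

CBC encryption: C_i = E(K, P_i ⊕ C_{i−1}), with C_{0} = IV.
C[1]: P[1] ⊕ 0x6 = 0x3; E(K, 0x3) = 0xC.
C[2]: P[2] ⊕ 0xC = 0xD; E(K, 0xD) = 0xB.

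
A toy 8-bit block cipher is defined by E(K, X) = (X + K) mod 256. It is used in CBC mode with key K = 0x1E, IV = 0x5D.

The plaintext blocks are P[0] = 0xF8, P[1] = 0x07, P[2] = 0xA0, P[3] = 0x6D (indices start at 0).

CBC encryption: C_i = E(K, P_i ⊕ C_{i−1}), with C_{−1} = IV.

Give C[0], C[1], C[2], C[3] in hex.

C[0] = 0xC3, C[1] = 0xE2, C[2] = 0x60, C[3] = 0x2B

C[0]: P[0] ⊕ 0x5D = 0xA5; E(K, 0xA5) = 0xC3.
C[1]: P[1] ⊕ 0xC3 = 0xC4; E(K, 0xC4) = 0xE2.
C[2]: P[2] ⊕ 0xE2 = 0x42; E(K, 0x42) = 0x60.
C[3]: P[3] ⊕ 0x60 = 0x0D; E(K, 0x0D) = 0x2B.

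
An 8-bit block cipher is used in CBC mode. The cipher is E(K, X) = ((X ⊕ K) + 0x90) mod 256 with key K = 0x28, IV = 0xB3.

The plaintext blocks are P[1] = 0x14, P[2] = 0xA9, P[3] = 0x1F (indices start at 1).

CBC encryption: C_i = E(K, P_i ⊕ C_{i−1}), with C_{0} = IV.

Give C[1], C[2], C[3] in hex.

C[1]: P[1] ⊕ 0xB3 = 0xA7; E(K, 0xA7) = 0x1F.
C[2]: P[2] ⊕ 0x1F = 0xB6; E(K, 0xB6) = 0x2E.
C[3]: P[3] ⊕ 0x2E = 0x31; E(K, 0x31) = 0xA9.

C[1] = 0x1F, C[2] = 0x2E, C[3] = 0xA9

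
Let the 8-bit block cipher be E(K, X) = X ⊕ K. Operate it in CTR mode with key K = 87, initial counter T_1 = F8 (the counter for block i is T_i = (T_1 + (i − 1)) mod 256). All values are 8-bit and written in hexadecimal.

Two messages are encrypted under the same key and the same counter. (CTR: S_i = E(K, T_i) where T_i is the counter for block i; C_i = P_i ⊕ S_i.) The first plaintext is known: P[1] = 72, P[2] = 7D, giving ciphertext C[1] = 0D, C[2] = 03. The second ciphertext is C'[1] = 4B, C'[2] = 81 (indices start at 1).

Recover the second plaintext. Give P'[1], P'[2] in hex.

P'[1] = 34, P'[2] = FF

In CTR with a reused counter, both messages share the same keystream S_i, so C_i ⊕ C'_i = P_i ⊕ P'_i and thus P'_i = P_i ⊕ C_i ⊕ C'_i.
P'[1]: 72 ⊕ 0D ⊕ 4B = 34.
P'[2]: 7D ⊕ 03 ⊕ 81 = FF.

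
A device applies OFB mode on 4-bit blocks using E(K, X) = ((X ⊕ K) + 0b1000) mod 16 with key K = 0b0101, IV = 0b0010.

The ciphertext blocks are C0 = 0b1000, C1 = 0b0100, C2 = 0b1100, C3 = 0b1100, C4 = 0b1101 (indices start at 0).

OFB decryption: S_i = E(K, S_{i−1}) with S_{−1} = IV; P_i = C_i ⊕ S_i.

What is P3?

P0: S = E(K, 0b0010) = 0b1111; 0b1000 ⊕ 0b1111 = 0b0111.
P1: S = E(K, 0b1111) = 0b0010; 0b0100 ⊕ 0b0010 = 0b0110.
P2: S = E(K, 0b0010) = 0b1111; 0b1100 ⊕ 0b1111 = 0b0011.
P3: S = E(K, 0b1111) = 0b0010; 0b1100 ⊕ 0b0010 = 0b1110.

P3 = 0b1110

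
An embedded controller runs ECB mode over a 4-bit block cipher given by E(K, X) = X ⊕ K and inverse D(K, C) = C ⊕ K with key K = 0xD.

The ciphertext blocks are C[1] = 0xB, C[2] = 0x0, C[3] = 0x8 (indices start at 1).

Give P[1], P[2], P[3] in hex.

P[1] = 0x6, P[2] = 0xD, P[3] = 0x5

ECB decryption: P_i = D(K, C_i).
P[1]: D(K, 0xB) = 0x6.
P[2]: D(K, 0x0) = 0xD.
P[3]: D(K, 0x8) = 0x5.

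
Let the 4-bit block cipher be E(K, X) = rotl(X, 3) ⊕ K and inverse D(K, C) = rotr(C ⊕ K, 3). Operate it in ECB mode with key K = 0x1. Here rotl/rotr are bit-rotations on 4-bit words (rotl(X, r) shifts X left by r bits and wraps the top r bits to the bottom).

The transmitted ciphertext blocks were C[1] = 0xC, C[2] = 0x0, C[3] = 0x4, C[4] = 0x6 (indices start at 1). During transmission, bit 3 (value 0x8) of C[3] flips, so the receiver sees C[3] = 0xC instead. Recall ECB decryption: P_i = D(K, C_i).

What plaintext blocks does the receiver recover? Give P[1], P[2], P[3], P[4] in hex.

Only C[3] changed, to 0xC. In ECB, a change in C_i affects only P_i. Decrypting the received ciphertext:
P[1]: D(K, 0xC) = 0xB.
P[2]: D(K, 0x0) = 0x2.
P[3]: D(K, 0xC) = 0xB.
P[4]: D(K, 0x6) = 0xE.
Blocks that differ from the original plaintext: P[3].

P[1] = 0xB, P[2] = 0x2, P[3] = 0xB, P[4] = 0xE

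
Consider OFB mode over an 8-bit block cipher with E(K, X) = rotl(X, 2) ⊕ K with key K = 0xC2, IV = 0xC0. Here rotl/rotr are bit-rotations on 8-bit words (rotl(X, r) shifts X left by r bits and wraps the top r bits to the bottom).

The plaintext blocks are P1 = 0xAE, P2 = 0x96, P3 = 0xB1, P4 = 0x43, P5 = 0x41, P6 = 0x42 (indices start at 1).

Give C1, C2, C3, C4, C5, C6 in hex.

OFB encryption: S_i = E(K, S_{i−1}) with S_{0} = IV; C_i = P_i ⊕ S_i.
C1: S = E(K, 0xC0) = 0xC1; 0xAE ⊕ 0xC1 = 0x6F.
C2: S = E(K, 0xC1) = 0xC5; 0x96 ⊕ 0xC5 = 0x53.
C3: S = E(K, 0xC5) = 0xD5; 0xB1 ⊕ 0xD5 = 0x64.
C4: S = E(K, 0xD5) = 0x95; 0x43 ⊕ 0x95 = 0xD6.
C5: S = E(K, 0x95) = 0x94; 0x41 ⊕ 0x94 = 0xD5.
C6: S = E(K, 0x94) = 0x90; 0x42 ⊕ 0x90 = 0xD2.

C1 = 0x6F, C2 = 0x53, C3 = 0x64, C4 = 0xD6, C5 = 0xD5, C6 = 0xD2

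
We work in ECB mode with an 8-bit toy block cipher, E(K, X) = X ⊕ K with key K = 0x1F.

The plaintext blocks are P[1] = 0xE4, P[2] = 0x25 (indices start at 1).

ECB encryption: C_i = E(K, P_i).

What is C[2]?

C[2] = 0x3A

C[2]: E(K, 0x25) = 0x3A.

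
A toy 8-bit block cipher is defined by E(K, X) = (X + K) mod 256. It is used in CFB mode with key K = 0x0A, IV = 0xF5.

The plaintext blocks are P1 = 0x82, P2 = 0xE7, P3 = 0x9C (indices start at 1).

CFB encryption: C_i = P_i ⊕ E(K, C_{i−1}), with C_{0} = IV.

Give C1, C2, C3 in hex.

C1 = 0x7D, C2 = 0x60, C3 = 0xF6

C1: E(K, 0xF5) = 0xFF; 0x82 ⊕ 0xFF = 0x7D.
C2: E(K, 0x7D) = 0x87; 0xE7 ⊕ 0x87 = 0x60.
C3: E(K, 0x60) = 0x6A; 0x9C ⊕ 0x6A = 0xF6.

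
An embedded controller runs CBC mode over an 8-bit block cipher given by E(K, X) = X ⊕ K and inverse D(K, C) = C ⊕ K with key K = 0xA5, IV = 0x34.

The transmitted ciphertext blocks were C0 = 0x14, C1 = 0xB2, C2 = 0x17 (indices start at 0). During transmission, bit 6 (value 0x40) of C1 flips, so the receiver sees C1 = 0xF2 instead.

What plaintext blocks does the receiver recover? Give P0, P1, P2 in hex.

CBC decryption: P_i = D(K, C_i) ⊕ C_{i−1}, with C_{−1} = IV.
Only C1 changed, to 0xF2. In CBC, a change in C_i garbles P_i and flips the same bit in P_{i+1}. Decrypting the received ciphertext:
P0: D(K, 0x14) = 0xB1; 0xB1 ⊕ 0x34 = 0x85.
P1: D(K, 0xF2) = 0x57; 0x57 ⊕ 0x14 = 0x43.
P2: D(K, 0x17) = 0xB2; 0xB2 ⊕ 0xF2 = 0x40.
Blocks that differ from the original plaintext: P1, P2.

P0 = 0x85, P1 = 0x43, P2 = 0x40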